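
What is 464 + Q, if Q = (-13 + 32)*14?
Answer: 730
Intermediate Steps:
Q = 266 (Q = 19*14 = 266)
464 + Q = 464 + 266 = 730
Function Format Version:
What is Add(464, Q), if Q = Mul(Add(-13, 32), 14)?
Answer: 730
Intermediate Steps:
Q = 266 (Q = Mul(19, 14) = 266)
Add(464, Q) = Add(464, 266) = 730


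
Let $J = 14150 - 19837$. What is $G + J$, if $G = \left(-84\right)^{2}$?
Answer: $1369$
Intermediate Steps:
$G = 7056$
$J = -5687$
$G + J = 7056 - 5687 = 1369$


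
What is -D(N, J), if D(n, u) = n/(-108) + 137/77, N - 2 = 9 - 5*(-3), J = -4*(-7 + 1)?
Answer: -6397/4158 ≈ -1.5385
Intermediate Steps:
J = 24 (J = -4*(-6) = 24)
N = 26 (N = 2 + (9 - 5*(-3)) = 2 + (9 + 15) = 2 + 24 = 26)
D(n, u) = 137/77 - n/108 (D(n, u) = n*(-1/108) + 137*(1/77) = -n/108 + 137/77 = 137/77 - n/108)
-D(N, J) = -(137/77 - 1/108*26) = -(137/77 - 13/54) = -1*6397/4158 = -6397/4158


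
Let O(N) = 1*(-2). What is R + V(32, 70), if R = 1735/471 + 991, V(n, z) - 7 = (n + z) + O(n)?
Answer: 518893/471 ≈ 1101.7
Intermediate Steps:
O(N) = -2
V(n, z) = 5 + n + z (V(n, z) = 7 + ((n + z) - 2) = 7 + (-2 + n + z) = 5 + n + z)
R = 468496/471 (R = 1735*(1/471) + 991 = 1735/471 + 991 = 468496/471 ≈ 994.68)
R + V(32, 70) = 468496/471 + (5 + 32 + 70) = 468496/471 + 107 = 518893/471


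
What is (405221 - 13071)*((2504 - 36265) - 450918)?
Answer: -190066869850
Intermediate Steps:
(405221 - 13071)*((2504 - 36265) - 450918) = 392150*(-33761 - 450918) = 392150*(-484679) = -190066869850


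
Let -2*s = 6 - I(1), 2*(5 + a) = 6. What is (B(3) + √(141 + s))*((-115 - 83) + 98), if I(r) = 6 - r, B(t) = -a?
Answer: -200 - 50*√562 ≈ -1385.3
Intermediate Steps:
a = -2 (a = -5 + (½)*6 = -5 + 3 = -2)
B(t) = 2 (B(t) = -1*(-2) = 2)
s = -½ (s = -(6 - (6 - 1*1))/2 = -(6 - (6 - 1))/2 = -(6 - 1*5)/2 = -(6 - 5)/2 = -½*1 = -½ ≈ -0.50000)
(B(3) + √(141 + s))*((-115 - 83) + 98) = (2 + √(141 - ½))*((-115 - 83) + 98) = (2 + √(281/2))*(-198 + 98) = (2 + √562/2)*(-100) = -200 - 50*√562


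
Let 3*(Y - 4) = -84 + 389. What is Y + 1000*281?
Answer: 843317/3 ≈ 2.8111e+5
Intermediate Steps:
Y = 317/3 (Y = 4 + (-84 + 389)/3 = 4 + (⅓)*305 = 4 + 305/3 = 317/3 ≈ 105.67)
Y + 1000*281 = 317/3 + 1000*281 = 317/3 + 281000 = 843317/3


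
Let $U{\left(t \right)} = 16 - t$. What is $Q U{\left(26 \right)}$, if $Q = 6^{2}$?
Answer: $-360$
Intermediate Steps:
$Q = 36$
$Q U{\left(26 \right)} = 36 \left(16 - 26\right) = 36 \left(-10\right) = -360$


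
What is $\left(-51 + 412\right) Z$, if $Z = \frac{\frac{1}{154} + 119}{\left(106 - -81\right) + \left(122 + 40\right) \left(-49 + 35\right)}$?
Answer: $- \frac{6616047}{320474} \approx -20.645$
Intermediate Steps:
$Z = - \frac{18327}{320474}$ ($Z = \frac{\frac{1}{154} + 119}{\left(106 + 81\right) + 162 \left(-14\right)} = \frac{18327}{154 \left(187 - 2268\right)} = \frac{18327}{154 \left(-2081\right)} = \frac{18327}{154} \left(- \frac{1}{2081}\right) = - \frac{18327}{320474} \approx -0.057187$)
$\left(-51 + 412\right) Z = \left(-51 + 412\right) \left(- \frac{18327}{320474}\right) = 361 \left(- \frac{18327}{320474}\right) = - \frac{6616047}{320474}$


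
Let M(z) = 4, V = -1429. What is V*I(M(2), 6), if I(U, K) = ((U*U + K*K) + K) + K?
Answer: -91456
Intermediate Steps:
I(U, K) = K² + U² + 2*K (I(U, K) = ((U² + K²) + K) + K = ((K² + U²) + K) + K = (K + K² + U²) + K = K² + U² + 2*K)
V*I(M(2), 6) = -1429*(6² + 4² + 2*6) = -1429*(36 + 16 + 12) = -1429*64 = -91456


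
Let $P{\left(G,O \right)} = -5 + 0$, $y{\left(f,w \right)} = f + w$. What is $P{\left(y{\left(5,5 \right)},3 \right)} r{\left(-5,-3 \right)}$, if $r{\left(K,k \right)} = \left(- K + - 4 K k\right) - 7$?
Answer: $310$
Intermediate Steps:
$P{\left(G,O \right)} = -5$
$r{\left(K,k \right)} = -7 - K - 4 K k$ ($r{\left(K,k \right)} = \left(- K - 4 K k\right) - 7 = -7 - K - 4 K k$)
$P{\left(y{\left(5,5 \right)},3 \right)} r{\left(-5,-3 \right)} = - 5 \left(-7 - -5 - \left(-20\right) \left(-3\right)\right) = - 5 \left(-7 + 5 - 60\right) = \left(-5\right) \left(-62\right) = 310$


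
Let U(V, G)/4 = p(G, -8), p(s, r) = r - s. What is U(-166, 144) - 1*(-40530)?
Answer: 39922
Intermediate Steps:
U(V, G) = -32 - 4*G (U(V, G) = 4*(-8 - G) = -32 - 4*G)
U(-166, 144) - 1*(-40530) = (-32 - 4*144) - 1*(-40530) = (-32 - 576) + 40530 = -608 + 40530 = 39922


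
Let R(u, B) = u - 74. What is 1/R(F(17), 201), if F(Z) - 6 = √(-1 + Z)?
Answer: -1/64 ≈ -0.015625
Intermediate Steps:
F(Z) = 6 + √(-1 + Z)
R(u, B) = -74 + u
1/R(F(17), 201) = 1/(-74 + (6 + √(-1 + 17))) = 1/(-74 + (6 + √16)) = 1/(-74 + (6 + 4)) = 1/(-74 + 10) = 1/(-64) = -1/64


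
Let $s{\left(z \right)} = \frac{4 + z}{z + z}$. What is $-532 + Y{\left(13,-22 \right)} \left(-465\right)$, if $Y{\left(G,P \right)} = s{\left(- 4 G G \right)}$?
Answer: $- \frac{128968}{169} \approx -763.12$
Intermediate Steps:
$s{\left(z \right)} = \frac{4 + z}{2 z}$
$Y{\left(G,P \right)} = - \frac{4 - 4 G^{2}}{8 G^{2}}$ ($Y{\left(G,P \right)} = \frac{4 + - 4 G G}{2 - 4 G G} = \frac{4 - 4 G^{2}}{2 \left(- 4 G^{2}\right)} = \frac{- \frac{1}{4 G^{2}} \left(4 - 4 G^{2}\right)}{2} = - \frac{4 - 4 G^{2}}{8 G^{2}}$)
$-532 + Y{\left(13,-22 \right)} \left(-465\right) = -532 + \frac{-1 + 13^{2}}{2 \cdot 169} \left(-465\right) = -532 + \frac{1}{2} \cdot \frac{1}{169} \left(-1 + 169\right) \left(-465\right) = -532 + \frac{1}{2} \cdot \frac{1}{169} \cdot 168 \left(-465\right) = -532 + \frac{84}{169} \left(-465\right) = -532 - \frac{39060}{169} = - \frac{128968}{169}$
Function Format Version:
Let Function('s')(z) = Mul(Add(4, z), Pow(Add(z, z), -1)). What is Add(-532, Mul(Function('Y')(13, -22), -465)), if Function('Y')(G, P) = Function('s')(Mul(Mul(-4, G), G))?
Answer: Rational(-128968, 169) ≈ -763.12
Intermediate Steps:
Function('s')(z) = Mul(Rational(1, 2), Pow(z, -1), Add(4, z)) (Function('s')(z) = Mul(Add(4, z), Pow(Mul(2, z), -1)) = Mul(Add(4, z), Mul(Rational(1, 2), Pow(z, -1))) = Mul(Rational(1, 2), Pow(z, -1), Add(4, z)))
Function('Y')(G, P) = Mul(Rational(-1, 8), Pow(G, -2), Add(4, Mul(-4, Pow(G, 2)))) (Function('Y')(G, P) = Mul(Rational(1, 2), Pow(Mul(Mul(-4, G), G), -1), Add(4, Mul(Mul(-4, G), G))) = Mul(Rational(1, 2), Pow(Mul(-4, Pow(G, 2)), -1), Add(4, Mul(-4, Pow(G, 2)))) = Mul(Rational(1, 2), Mul(Rational(-1, 4), Pow(G, -2)), Add(4, Mul(-4, Pow(G, 2)))) = Mul(Rational(-1, 8), Pow(G, -2), Add(4, Mul(-4, Pow(G, 2)))))
Add(-532, Mul(Function('Y')(13, -22), -465)) = Add(-532, Mul(Mul(Rational(1, 2), Pow(13, -2), Add(-1, Pow(13, 2))), -465)) = Add(-532, Mul(Mul(Rational(1, 2), Rational(1, 169), Add(-1, 169)), -465)) = Add(-532, Mul(Mul(Rational(1, 2), Rational(1, 169), 168), -465)) = Add(-532, Mul(Rational(84, 169), -465)) = Add(-532, Rational(-39060, 169)) = Rational(-128968, 169)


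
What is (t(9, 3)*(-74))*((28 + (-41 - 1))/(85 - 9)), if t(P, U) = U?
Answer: 777/19 ≈ 40.895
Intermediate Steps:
(t(9, 3)*(-74))*((28 + (-41 - 1))/(85 - 9)) = (3*(-74))*((28 + (-41 - 1))/(85 - 9)) = -222*(28 - 42)/76 = -(-3108)/76 = -222*(-7/38) = 777/19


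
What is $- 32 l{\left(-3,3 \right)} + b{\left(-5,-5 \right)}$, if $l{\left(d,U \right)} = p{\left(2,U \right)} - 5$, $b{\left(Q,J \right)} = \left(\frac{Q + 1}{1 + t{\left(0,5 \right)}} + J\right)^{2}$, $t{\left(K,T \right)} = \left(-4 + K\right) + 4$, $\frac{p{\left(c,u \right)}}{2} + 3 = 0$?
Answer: $433$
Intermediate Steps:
$p{\left(c,u \right)} = -6$ ($p{\left(c,u \right)} = -6 + 2 \cdot 0 = -6 + 0 = -6$)
$t{\left(K,T \right)} = K$
$b{\left(Q,J \right)} = \left(1 + J + Q\right)^{2}$ ($b{\left(Q,J \right)} = \left(\frac{Q + 1}{1 + 0} + J\right)^{2} = \left(\frac{1 + Q}{1} + J\right)^{2} = \left(\left(1 + Q\right) 1 + J\right)^{2} = \left(\left(1 + Q\right) + J\right)^{2} = \left(1 + J + Q\right)^{2}$)
$l{\left(d,U \right)} = -11$ ($l{\left(d,U \right)} = -6 - 5 = -11$)
$- 32 l{\left(-3,3 \right)} + b{\left(-5,-5 \right)} = \left(-32\right) \left(-11\right) + \left(1 - 5 - 5\right)^{2} = 352 + \left(-9\right)^{2} = 352 + 81 = 433$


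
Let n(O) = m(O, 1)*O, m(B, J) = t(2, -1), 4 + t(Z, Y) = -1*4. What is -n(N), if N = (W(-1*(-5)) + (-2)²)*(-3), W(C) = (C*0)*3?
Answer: -96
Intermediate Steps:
t(Z, Y) = -8 (t(Z, Y) = -4 - 1*4 = -4 - 4 = -8)
m(B, J) = -8
W(C) = 0 (W(C) = 0*3 = 0)
N = -12 (N = (0 + (-2)²)*(-3) = (0 + 4)*(-3) = 4*(-3) = -12)
n(O) = -8*O
-n(N) = -(-8)*(-12) = -1*96 = -96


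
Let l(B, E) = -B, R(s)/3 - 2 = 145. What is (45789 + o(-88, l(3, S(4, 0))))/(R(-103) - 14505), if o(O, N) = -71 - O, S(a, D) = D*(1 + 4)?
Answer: -22903/7032 ≈ -3.2570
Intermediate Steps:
R(s) = 441 (R(s) = 6 + 3*145 = 6 + 435 = 441)
S(a, D) = 5*D (S(a, D) = D*5 = 5*D)
(45789 + o(-88, l(3, S(4, 0))))/(R(-103) - 14505) = (45789 + (-71 - 1*(-88)))/(441 - 14505) = (45789 + (-71 + 88))/(-14064) = (45789 + 17)*(-1/14064) = 45806*(-1/14064) = -22903/7032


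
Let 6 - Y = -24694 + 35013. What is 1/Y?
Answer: -1/10313 ≈ -9.6965e-5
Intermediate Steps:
Y = -10313 (Y = 6 - (-24694 + 35013) = 6 - 1*10319 = 6 - 10319 = -10313)
1/Y = 1/(-10313) = -1/10313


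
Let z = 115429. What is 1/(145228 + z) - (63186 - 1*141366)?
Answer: 20378164261/260657 ≈ 78180.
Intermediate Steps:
1/(145228 + z) - (63186 - 1*141366) = 1/(145228 + 115429) - (63186 - 1*141366) = 1/260657 - (63186 - 141366) = 1/260657 - 1*(-78180) = 1/260657 + 78180 = 20378164261/260657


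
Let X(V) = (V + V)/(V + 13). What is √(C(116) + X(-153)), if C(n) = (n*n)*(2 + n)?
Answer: √7780269910/70 ≈ 1260.1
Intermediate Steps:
X(V) = 2*V/(13 + V) (X(V) = (2*V)/(13 + V) = 2*V/(13 + V))
C(n) = n²*(2 + n)
√(C(116) + X(-153)) = √(116²*(2 + 116) + 2*(-153)/(13 - 153)) = √(13456*118 + 2*(-153)/(-140)) = √(1587808 + 2*(-153)*(-1/140)) = √(1587808 + 153/70) = √(111146713/70) = √7780269910/70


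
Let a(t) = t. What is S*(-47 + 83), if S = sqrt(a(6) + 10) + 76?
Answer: 2880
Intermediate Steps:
S = 80 (S = sqrt(6 + 10) + 76 = sqrt(16) + 76 = 4 + 76 = 80)
S*(-47 + 83) = 80*(-47 + 83) = 80*36 = 2880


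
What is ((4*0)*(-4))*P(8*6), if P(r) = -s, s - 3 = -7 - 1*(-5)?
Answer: 0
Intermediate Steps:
s = 1 (s = 3 + (-7 - 1*(-5)) = 3 + (-7 + 5) = 3 - 2 = 1)
P(r) = -1 (P(r) = -1*1 = -1)
((4*0)*(-4))*P(8*6) = ((4*0)*(-4))*(-1) = (0*(-4))*(-1) = 0*(-1) = 0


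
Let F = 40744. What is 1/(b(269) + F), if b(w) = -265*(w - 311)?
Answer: 1/51874 ≈ 1.9277e-5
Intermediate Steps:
b(w) = 82415 - 265*w (b(w) = -265*(-311 + w) = 82415 - 265*w)
1/(b(269) + F) = 1/((82415 - 265*269) + 40744) = 1/((82415 - 71285) + 40744) = 1/(11130 + 40744) = 1/51874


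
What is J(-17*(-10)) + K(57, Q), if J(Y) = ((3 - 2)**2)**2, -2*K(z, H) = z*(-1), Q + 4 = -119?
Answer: 59/2 ≈ 29.500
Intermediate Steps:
Q = -123 (Q = -4 - 119 = -123)
K(z, H) = z/2 (K(z, H) = -z*(-1)/2 = -(-1)*z/2 = z/2)
J(Y) = 1 (J(Y) = (1**2)**2 = 1**2 = 1)
J(-17*(-10)) + K(57, Q) = 1 + (1/2)*57 = 1 + 57/2 = 59/2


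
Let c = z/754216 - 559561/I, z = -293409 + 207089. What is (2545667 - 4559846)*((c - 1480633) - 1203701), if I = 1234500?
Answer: 9119740181890326066827/1686738500 ≈ 5.4067e+12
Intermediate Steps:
z = -86320
c = -66073987397/116384956500 (c = -86320/754216 - 559561/1234500 = -86320*1/754216 - 559561*1/1234500 = -10790/94277 - 559561/1234500 = -66073987397/116384956500 ≈ -0.56772)
(2545667 - 4559846)*((c - 1480633) - 1203701) = (2545667 - 4559846)*((-66073987397/116384956500 - 1480633) - 1203701) = -2014179*(-172323473371451897/116384956500 - 1203701) = -2014179*(-312416161895458397/116384956500) = 9119740181890326066827/1686738500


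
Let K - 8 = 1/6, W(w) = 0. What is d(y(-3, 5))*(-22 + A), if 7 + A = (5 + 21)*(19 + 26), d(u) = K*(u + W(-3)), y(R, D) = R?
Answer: -55909/2 ≈ -27955.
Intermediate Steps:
K = 49/6 (K = 8 + 1/6 = 8 + ⅙ = 49/6 ≈ 8.1667)
d(u) = 49*u/6 (d(u) = 49*(u + 0)/6 = 49*u/6)
A = 1163 (A = -7 + (5 + 21)*(19 + 26) = -7 + 26*45 = -7 + 1170 = 1163)
d(y(-3, 5))*(-22 + A) = ((49/6)*(-3))*(-22 + 1163) = -49/2*1141 = -55909/2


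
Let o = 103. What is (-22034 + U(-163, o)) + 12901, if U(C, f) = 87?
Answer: -9046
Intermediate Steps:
(-22034 + U(-163, o)) + 12901 = (-22034 + 87) + 12901 = -21947 + 12901 = -9046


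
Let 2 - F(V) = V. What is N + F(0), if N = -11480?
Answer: -11478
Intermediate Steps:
F(V) = 2 - V
N + F(0) = -11480 + (2 - 1*0) = -11480 + (2 + 0) = -11480 + 2 = -11478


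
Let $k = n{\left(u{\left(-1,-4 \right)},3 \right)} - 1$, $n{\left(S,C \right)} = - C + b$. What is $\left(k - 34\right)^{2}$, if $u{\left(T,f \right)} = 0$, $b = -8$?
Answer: $2116$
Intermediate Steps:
$n{\left(S,C \right)} = -8 - C$ ($n{\left(S,C \right)} = - C - 8 = -8 - C$)
$k = -12$ ($k = \left(-8 - 3\right) - 1 = -11 - 1 = -12$)
$\left(k - 34\right)^{2} = \left(-12 - 34\right)^{2} = \left(-46\right)^{2} = 2116$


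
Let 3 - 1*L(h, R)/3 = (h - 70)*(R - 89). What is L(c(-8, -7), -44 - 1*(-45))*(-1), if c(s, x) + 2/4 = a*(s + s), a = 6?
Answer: 43947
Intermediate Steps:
c(s, x) = -½ + 12*s (c(s, x) = -½ + 6*(s + s) = -½ + 6*(2*s) = -½ + 12*s)
L(h, R) = 9 - 3*(-89 + R)*(-70 + h) (L(h, R) = 9 - 3*(h - 70)*(R - 89) = 9 - 3*(-70 + h)*(-89 + R) = 9 - 3*(-89 + R)*(-70 + h))
L(c(-8, -7), -44 - 1*(-45))*(-1) = (-18681 + 210*(-44 - 1*(-45)) + 267*(-½ + 12*(-8)) - 3*(-44 - 1*(-45))*(-½ + 12*(-8)))*(-1) = (-18681 + 210*(-44 + 45) + 267*(-½ - 96) - 3*(-44 + 45)*(-½ - 96))*(-1) = (-18681 + 210*1 + 267*(-193/2) - 3*1*(-193/2))*(-1) = (-18681 + 210 - 51531/2 + 579/2)*(-1) = -43947*(-1) = 43947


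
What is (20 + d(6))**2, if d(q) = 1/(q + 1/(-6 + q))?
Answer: 400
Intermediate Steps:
(20 + d(6))**2 = (20 + (-6 + 6)/(1 + 6**2 - 6*6))**2 = (20 + 0/(1 + 36 - 36))**2 = (20 + 0/1)**2 = (20 + 1*0)**2 = (20 + 0)**2 = 20**2 = 400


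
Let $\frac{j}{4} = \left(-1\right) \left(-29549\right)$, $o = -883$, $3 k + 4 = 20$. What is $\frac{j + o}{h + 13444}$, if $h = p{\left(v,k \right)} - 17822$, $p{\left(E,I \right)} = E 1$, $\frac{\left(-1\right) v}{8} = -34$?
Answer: $- \frac{117313}{4106} \approx -28.571$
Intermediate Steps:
$v = 272$ ($v = \left(-8\right) \left(-34\right) = 272$)
$k = \frac{16}{3}$ ($k = - \frac{4}{3} + \frac{1}{3} \cdot 20 = - \frac{4}{3} + \frac{20}{3} = \frac{16}{3} \approx 5.3333$)
$p{\left(E,I \right)} = E$
$h = -17550$ ($h = 272 - 17822 = -17550$)
$j = 118196$ ($j = 4 \left(\left(-1\right) \left(-29549\right)\right) = 4 \cdot 29549 = 118196$)
$\frac{j + o}{h + 13444} = \frac{118196 - 883}{-17550 + 13444} = \frac{117313}{-4106} = 117313 \left(- \frac{1}{4106}\right) = - \frac{117313}{4106}$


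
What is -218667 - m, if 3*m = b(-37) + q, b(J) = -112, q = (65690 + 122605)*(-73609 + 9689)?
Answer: 12035160511/3 ≈ 4.0117e+9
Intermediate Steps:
q = -12035816400 (q = 188295*(-63920) = -12035816400)
m = -12035816512/3 (m = (-112 - 12035816400)/3 = (⅓)*(-12035816512) = -12035816512/3 ≈ -4.0119e+9)
-218667 - m = -218667 - 1*(-12035816512/3) = -218667 + 12035816512/3 = 12035160511/3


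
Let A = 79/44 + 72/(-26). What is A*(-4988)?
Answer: 694579/143 ≈ 4857.2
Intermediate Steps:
A = -557/572 (A = 79*(1/44) + 72*(-1/26) = 79/44 - 36/13 = -557/572 ≈ -0.97378)
A*(-4988) = -557/572*(-4988) = 694579/143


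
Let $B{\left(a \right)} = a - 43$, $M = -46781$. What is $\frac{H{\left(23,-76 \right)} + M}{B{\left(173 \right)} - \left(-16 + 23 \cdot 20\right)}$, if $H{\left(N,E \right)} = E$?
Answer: $\frac{46857}{314} \approx 149.23$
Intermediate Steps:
$B{\left(a \right)} = -43 + a$
$\frac{H{\left(23,-76 \right)} + M}{B{\left(173 \right)} - \left(-16 + 23 \cdot 20\right)} = \frac{-76 - 46781}{\left(-43 + 173\right) - \left(-16 + 23 \cdot 20\right)} = - \frac{46857}{130 - \left(-16 + 460\right)} = - \frac{46857}{130 - 444} = - \frac{46857}{-314} = \left(-46857\right) \left(- \frac{1}{314}\right) = \frac{46857}{314}$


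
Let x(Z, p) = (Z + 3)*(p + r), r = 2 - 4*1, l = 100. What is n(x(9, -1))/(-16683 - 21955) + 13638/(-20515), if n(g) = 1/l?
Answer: -10538904983/15853171400 ≈ -0.66478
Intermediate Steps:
r = -2 (r = 2 - 4 = -2)
x(Z, p) = (-2 + p)*(3 + Z) (x(Z, p) = (Z + 3)*(p - 2) = (3 + Z)*(-2 + p) = (-2 + p)*(3 + Z))
n(g) = 1/100
n(x(9, -1))/(-16683 - 21955) + 13638/(-20515) = 1/(100*(-16683 - 21955)) + 13638/(-20515) = (1/100)/(-38638) + 13638*(-1/20515) = (1/100)*(-1/38638) - 13638/20515 = -1/3863800 - 13638/20515 = -10538904983/15853171400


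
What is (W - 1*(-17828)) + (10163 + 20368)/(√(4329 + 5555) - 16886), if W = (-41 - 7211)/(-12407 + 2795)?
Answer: 6107159291160433/342580225068 - 30531*√2471/142563556 ≈ 17827.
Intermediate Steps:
W = 1813/2403 (W = -7252/(-9612) = -7252*(-1/9612) = 1813/2403 ≈ 0.75447)
(W - 1*(-17828)) + (10163 + 20368)/(√(4329 + 5555) - 16886) = (1813/2403 - 1*(-17828)) + (10163 + 20368)/(√(4329 + 5555) - 16886) = (1813/2403 + 17828) + 30531/(√9884 - 16886) = 42842497/2403 + 30531/(2*√2471 - 16886) = 42842497/2403 + 30531/(-16886 + 2*√2471)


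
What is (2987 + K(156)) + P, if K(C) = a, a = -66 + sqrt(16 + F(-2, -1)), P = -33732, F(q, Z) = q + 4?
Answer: -30811 + 3*sqrt(2) ≈ -30807.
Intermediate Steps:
F(q, Z) = 4 + q
a = -66 + 3*sqrt(2) (a = -66 + sqrt(16 + (4 - 2)) = -66 + sqrt(16 + 2) = -66 + sqrt(18) = -66 + 3*sqrt(2) ≈ -61.757)
K(C) = -66 + 3*sqrt(2)
(2987 + K(156)) + P = (2987 + (-66 + 3*sqrt(2))) - 33732 = (2921 + 3*sqrt(2)) - 33732 = -30811 + 3*sqrt(2)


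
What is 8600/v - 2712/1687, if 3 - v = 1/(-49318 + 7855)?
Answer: 8588802156/2997799 ≈ 2865.0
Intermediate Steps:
v = 124390/41463 (v = 3 - 1/(-49318 + 7855) = 3 - 1/(-41463) = 3 - 1*(-1/41463) = 3 + 1/41463 = 124390/41463 ≈ 3.0000)
8600/v - 2712/1687 = 8600/(124390/41463) - 2712/1687 = 8600*(41463/124390) - 2712*1/1687 = 35658180/12439 - 2712/1687 = 8588802156/2997799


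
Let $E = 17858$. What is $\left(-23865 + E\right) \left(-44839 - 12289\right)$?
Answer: $343167896$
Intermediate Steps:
$\left(-23865 + E\right) \left(-44839 - 12289\right) = \left(-23865 + 17858\right) \left(-44839 - 12289\right) = \left(-6007\right) \left(-57128\right) = 343167896$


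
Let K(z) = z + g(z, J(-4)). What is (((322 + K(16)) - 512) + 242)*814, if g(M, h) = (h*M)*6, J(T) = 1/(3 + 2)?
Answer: 354904/5 ≈ 70981.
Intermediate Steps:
J(T) = ⅕ (J(T) = 1/5 = ⅕)
g(M, h) = 6*M*h (g(M, h) = (M*h)*6 = 6*M*h)
K(z) = 11*z/5 (K(z) = z + 6*z*(⅕) = z + 6*z/5 = 11*z/5)
(((322 + K(16)) - 512) + 242)*814 = (((322 + (11/5)*16) - 512) + 242)*814 = (((322 + 176/5) - 512) + 242)*814 = ((1786/5 - 512) + 242)*814 = (-774/5 + 242)*814 = (436/5)*814 = 354904/5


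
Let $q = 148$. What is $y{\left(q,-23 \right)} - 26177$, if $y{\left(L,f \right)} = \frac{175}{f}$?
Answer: $- \frac{602246}{23} \approx -26185.0$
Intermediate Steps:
$y{\left(q,-23 \right)} - 26177 = \frac{175}{-23} - 26177 = 175 \left(- \frac{1}{23}\right) - 26177 = - \frac{175}{23} - 26177 = - \frac{602246}{23}$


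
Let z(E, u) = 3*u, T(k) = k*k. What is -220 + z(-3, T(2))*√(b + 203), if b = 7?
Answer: -220 + 12*√210 ≈ -46.103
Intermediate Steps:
T(k) = k²
-220 + z(-3, T(2))*√(b + 203) = -220 + (3*2²)*√(7 + 203) = -220 + (3*4)*√210 = -220 + 12*√210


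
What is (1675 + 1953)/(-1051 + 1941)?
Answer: 1814/445 ≈ 4.0764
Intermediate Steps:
(1675 + 1953)/(-1051 + 1941) = 3628/890 = 3628*(1/890) = 1814/445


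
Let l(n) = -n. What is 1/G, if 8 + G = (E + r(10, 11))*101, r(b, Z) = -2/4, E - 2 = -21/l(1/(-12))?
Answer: -2/50617 ≈ -3.9512e-5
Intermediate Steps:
E = -250 (E = 2 - 21/((-1/(-12))) = 2 - 21/((-1*(-1/12))) = 2 - 21/1/12 = 2 - 21*12 = 2 - 252 = -250)
r(b, Z) = -½ (r(b, Z) = -2*¼ = -½)
G = -50617/2 (G = -8 + (-250 - ½)*101 = -8 - 501/2*101 = -8 - 50601/2 = -50617/2 ≈ -25309.)
1/G = 1/(-50617/2) = -2/50617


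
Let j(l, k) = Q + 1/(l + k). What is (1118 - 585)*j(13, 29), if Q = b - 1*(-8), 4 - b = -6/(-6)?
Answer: 246779/42 ≈ 5875.7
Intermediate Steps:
b = 3 (b = 4 - (-6)/(-6) = 4 - (-6)*(-1)/6 = 4 - 1*1 = 4 - 1 = 3)
Q = 11 (Q = 3 - 1*(-8) = 3 + 8 = 11)
j(l, k) = 11 + 1/(k + l) (j(l, k) = 11 + 1/(l + k) = 11 + 1/(k + l))
(1118 - 585)*j(13, 29) = (1118 - 585)*((1 + 11*29 + 11*13)/(29 + 13)) = 533*((1 + 319 + 143)/42) = 533*((1/42)*463) = 533*(463/42) = 246779/42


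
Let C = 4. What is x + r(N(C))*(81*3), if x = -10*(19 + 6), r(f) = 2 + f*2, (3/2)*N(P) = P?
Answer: 1532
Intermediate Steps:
N(P) = 2*P/3
r(f) = 2 + 2*f
x = -250 (x = -10*25 = -250)
x + r(N(C))*(81*3) = -250 + (2 + 2*((⅔)*4))*(81*3) = -250 + (2 + 2*(8/3))*243 = -250 + (2 + 16/3)*243 = -250 + (22/3)*243 = -250 + 1782 = 1532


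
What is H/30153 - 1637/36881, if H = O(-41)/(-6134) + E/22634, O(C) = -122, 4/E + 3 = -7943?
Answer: -2268898956412291471/51118207673627325257 ≈ -0.044385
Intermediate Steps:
E = -2/3973 (E = 4/(-3 - 7943) = 4/(-7946) = 4*(-1/7946) = -2/3973 ≈ -0.00050340)
H = 2742705834/137899806547 (H = -122/(-6134) - 2/3973/22634 = -122*(-1/6134) - 2/3973*1/22634 = 61/3067 - 1/44962441 = 2742705834/137899806547 ≈ 0.019889)
H/30153 - 1637/36881 = (2742705834/137899806547)/30153 - 1637/36881 = (2742705834/137899806547)*(1/30153) - 1637*1/36881 = 914235278/1386030955603897 - 1637/36881 = -2268898956412291471/51118207673627325257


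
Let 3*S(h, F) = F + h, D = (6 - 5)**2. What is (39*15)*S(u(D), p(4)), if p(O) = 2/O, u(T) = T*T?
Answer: 585/2 ≈ 292.50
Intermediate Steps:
D = 1 (D = 1**2 = 1)
u(T) = T**2
S(h, F) = F/3 + h/3 (S(h, F) = (F + h)/3 = F/3 + h/3)
(39*15)*S(u(D), p(4)) = (39*15)*((2/4)/3 + (1/3)*1**2) = 585*((2*(1/4))/3 + (1/3)*1) = 585*((1/3)*(1/2) + 1/3) = 585*(1/6 + 1/3) = 585*(1/2) = 585/2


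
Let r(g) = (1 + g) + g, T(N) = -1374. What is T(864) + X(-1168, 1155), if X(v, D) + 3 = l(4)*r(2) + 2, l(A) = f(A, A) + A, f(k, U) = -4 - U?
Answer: -1395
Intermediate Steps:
l(A) = -4 (l(A) = (-4 - A) + A = -4)
r(g) = 1 + 2*g
X(v, D) = -21 (X(v, D) = -3 + (-4*(1 + 2*2) + 2) = -3 + (-4*(1 + 4) + 2) = -3 + (-4*5 + 2) = -3 + (-20 + 2) = -3 - 18 = -21)
T(864) + X(-1168, 1155) = -1374 - 21 = -1395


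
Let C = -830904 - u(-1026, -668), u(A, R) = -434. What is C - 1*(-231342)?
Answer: -599128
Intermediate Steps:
C = -830470 (C = -830904 - 1*(-434) = -830904 + 434 = -830470)
C - 1*(-231342) = -830470 - 1*(-231342) = -830470 + 231342 = -599128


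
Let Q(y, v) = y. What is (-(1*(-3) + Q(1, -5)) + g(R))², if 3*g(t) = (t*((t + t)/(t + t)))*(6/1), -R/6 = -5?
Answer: 3844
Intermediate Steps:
R = 30 (R = -6*(-5) = 30)
g(t) = 2*t (g(t) = ((t*((t + t)/(t + t)))*(6/1))/3 = ((t*((2*t)/((2*t))))*(6*1))/3 = ((t*((2*t)*(1/(2*t))))*6)/3 = ((t*1)*6)/3 = (t*6)/3 = (6*t)/3 = 2*t)
(-(1*(-3) + Q(1, -5)) + g(R))² = (-(1*(-3) + 1) + 2*30)² = (-(-3 + 1) + 60)² = (-1*(-2) + 60)² = (2 + 60)² = 62² = 3844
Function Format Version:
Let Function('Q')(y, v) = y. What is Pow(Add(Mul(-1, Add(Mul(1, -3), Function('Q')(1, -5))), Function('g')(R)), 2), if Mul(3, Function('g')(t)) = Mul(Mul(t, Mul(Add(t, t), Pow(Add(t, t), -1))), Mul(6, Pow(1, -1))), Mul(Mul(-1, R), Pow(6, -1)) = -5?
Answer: 3844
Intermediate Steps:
R = 30 (R = Mul(-6, -5) = 30)
Function('g')(t) = Mul(2, t) (Function('g')(t) = Mul(Rational(1, 3), Mul(Mul(t, Mul(Add(t, t), Pow(Add(t, t), -1))), Mul(6, Pow(1, -1)))) = Mul(Rational(1, 3), Mul(Mul(t, Mul(Mul(2, t), Pow(Mul(2, t), -1))), Mul(6, 1))) = Mul(Rational(1, 3), Mul(Mul(t, Mul(Mul(2, t), Mul(Rational(1, 2), Pow(t, -1)))), 6)) = Mul(Rational(1, 3), Mul(Mul(t, 1), 6)) = Mul(Rational(1, 3), Mul(t, 6)) = Mul(Rational(1, 3), Mul(6, t)) = Mul(2, t))
Pow(Add(Mul(-1, Add(Mul(1, -3), Function('Q')(1, -5))), Function('g')(R)), 2) = Pow(Add(Mul(-1, Add(Mul(1, -3), 1)), Mul(2, 30)), 2) = Pow(Add(Mul(-1, Add(-3, 1)), 60), 2) = Pow(Add(Mul(-1, -2), 60), 2) = Pow(Add(2, 60), 2) = Pow(62, 2) = 3844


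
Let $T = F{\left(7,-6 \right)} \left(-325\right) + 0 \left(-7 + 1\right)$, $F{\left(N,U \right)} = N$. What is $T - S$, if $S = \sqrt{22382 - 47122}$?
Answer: $-2275 - 2 i \sqrt{6185} \approx -2275.0 - 157.29 i$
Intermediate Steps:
$S = 2 i \sqrt{6185}$ ($S = \sqrt{-24740} = 2 i \sqrt{6185} \approx 157.29 i$)
$T = -2275$ ($T = 7 \left(-325\right) + 0 \left(-7 + 1\right) = -2275 + 0 \left(-6\right) = -2275 + 0 = -2275$)
$T - S = -2275 - 2 i \sqrt{6185}$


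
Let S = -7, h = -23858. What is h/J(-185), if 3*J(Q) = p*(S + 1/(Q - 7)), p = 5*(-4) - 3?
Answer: -13742208/30935 ≈ -444.23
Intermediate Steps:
p = -23 (p = -20 - 3 = -23)
J(Q) = 161/3 - 23/(3*(-7 + Q)) (J(Q) = (-23*(-7 + 1/(Q - 7)))/3 = (-23*(-7 + 1/(-7 + Q)))/3 = (161 - 23/(-7 + Q))/3 = 161/3 - 23/(3*(-7 + Q)))
h/J(-185) = -23858*3*(-7 - 185)/(23*(-50 + 7*(-185))) = -23858*(-576/(23*(-50 - 1295))) = -23858/((23/3)*(-1/192)*(-1345)) = -23858/30935/576 = -23858*576/30935 = -13742208/30935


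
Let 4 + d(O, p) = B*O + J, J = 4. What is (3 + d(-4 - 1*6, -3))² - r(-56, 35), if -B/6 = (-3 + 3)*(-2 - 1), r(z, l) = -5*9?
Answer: 54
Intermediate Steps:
r(z, l) = -45
B = 0 (B = -6*(-3 + 3)*(-2 - 1) = -0*(-3) = -6*0 = 0)
d(O, p) = 0 (d(O, p) = -4 + (0*O + 4) = -4 + (0 + 4) = -4 + 4 = 0)
(3 + d(-4 - 1*6, -3))² - r(-56, 35) = (3 + 0)² - 1*(-45) = 3² + 45 = 9 + 45 = 54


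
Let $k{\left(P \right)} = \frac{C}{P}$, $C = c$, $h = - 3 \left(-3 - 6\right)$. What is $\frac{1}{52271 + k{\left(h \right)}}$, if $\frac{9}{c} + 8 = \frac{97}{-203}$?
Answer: $\frac{5163}{269874970} \approx 1.9131 \cdot 10^{-5}$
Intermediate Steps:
$c = - \frac{1827}{1721}$ ($c = \frac{9}{-8 + \frac{97}{-203}} = \frac{9}{-8 + 97 \left(- \frac{1}{203}\right)} = \frac{9}{-8 - \frac{97}{203}} = \frac{9}{- \frac{1721}{203}} = 9 \left(- \frac{203}{1721}\right) = - \frac{1827}{1721} \approx -1.0616$)
$h = 27$ ($h = \left(-3\right) \left(-9\right) = 27$)
$C = - \frac{1827}{1721} \approx -1.0616$
$k{\left(P \right)} = - \frac{1827}{1721 P}$
$\frac{1}{52271 + k{\left(h \right)}} = \frac{1}{52271 - \frac{1827}{1721 \cdot 27}} = \frac{1}{52271 - \frac{203}{5163}} = \frac{1}{\frac{269874970}{5163}} = \frac{5163}{269874970}$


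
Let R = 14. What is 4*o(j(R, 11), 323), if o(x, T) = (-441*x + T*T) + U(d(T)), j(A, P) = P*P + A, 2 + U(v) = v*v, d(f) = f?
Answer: 596484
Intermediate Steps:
U(v) = -2 + v**2 (U(v) = -2 + v*v = -2 + v**2)
j(A, P) = A + P**2 (j(A, P) = P**2 + A = A + P**2)
o(x, T) = -2 - 441*x + 2*T**2 (o(x, T) = (-441*x + T*T) + (-2 + T**2) = (-441*x + T**2) + (-2 + T**2) = (T**2 - 441*x) + (-2 + T**2) = -2 - 441*x + 2*T**2)
4*o(j(R, 11), 323) = 4*(-2 - 441*(14 + 11**2) + 2*323**2) = 4*(-2 - 441*(14 + 121) + 2*104329) = 4*(-2 - 441*135 + 208658) = 4*(-2 - 59535 + 208658) = 4*149121 = 596484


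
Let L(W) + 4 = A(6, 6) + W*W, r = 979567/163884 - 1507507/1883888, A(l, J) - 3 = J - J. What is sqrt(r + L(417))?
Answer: sqrt(64747923828233560104923103)/19296193812 ≈ 417.00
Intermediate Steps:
A(l, J) = 3 (A(l, J) = 3 + (J - J) = 3 + 0 = 3)
r = 399584559827/77184775248 (r = 979567*(1/163884) - 1507507*1/1883888 = 979567/163884 - 1507507/1883888 = 399584559827/77184775248 ≈ 5.1770)
L(W) = -1 + W**2 (L(W) = -4 + (3 + W*W) = -4 + (3 + W**2) = -1 + W**2)
sqrt(r + L(417)) = sqrt(399584559827/77184775248 + (-1 + 417**2)) = sqrt(399584559827/77184775248 + (-1 + 173889)) = sqrt(399584559827/77184775248 + 173888) = sqrt(13421905782884051/77184775248) = sqrt(64747923828233560104923103)/19296193812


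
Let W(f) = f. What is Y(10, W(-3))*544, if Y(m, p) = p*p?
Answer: 4896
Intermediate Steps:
Y(m, p) = p²
Y(10, W(-3))*544 = (-3)²*544 = 9*544 = 4896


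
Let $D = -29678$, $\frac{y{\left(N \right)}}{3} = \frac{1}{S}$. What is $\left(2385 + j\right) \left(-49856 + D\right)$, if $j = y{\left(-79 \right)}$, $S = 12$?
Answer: $- \frac{379416947}{2} \approx -1.8971 \cdot 10^{8}$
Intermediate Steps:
$y{\left(N \right)} = \frac{1}{4}$ ($y{\left(N \right)} = \frac{3}{12} = 3 \cdot \frac{1}{12} = \frac{1}{4}$)
$j = \frac{1}{4} \approx 0.25$
$\left(2385 + j\right) \left(-49856 + D\right) = \left(2385 + \frac{1}{4}\right) \left(-49856 - 29678\right) = \frac{9541}{4} \left(-79534\right) = - \frac{379416947}{2}$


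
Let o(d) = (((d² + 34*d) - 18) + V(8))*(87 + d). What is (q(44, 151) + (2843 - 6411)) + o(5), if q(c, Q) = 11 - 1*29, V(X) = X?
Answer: 13434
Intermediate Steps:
q(c, Q) = -18 (q(c, Q) = 11 - 29 = -18)
o(d) = (87 + d)*(-10 + d² + 34*d) (o(d) = (((d² + 34*d) - 18) + 8)*(87 + d) = ((-18 + d² + 34*d) + 8)*(87 + d) = (-10 + d² + 34*d)*(87 + d) = (87 + d)*(-10 + d² + 34*d))
(q(44, 151) + (2843 - 6411)) + o(5) = (-18 + (2843 - 6411)) + (-870 + 5³ + 121*5² + 2948*5) = (-18 - 3568) + (-870 + 125 + 121*25 + 14740) = -3586 + (-870 + 125 + 3025 + 14740) = -3586 + 17020 = 13434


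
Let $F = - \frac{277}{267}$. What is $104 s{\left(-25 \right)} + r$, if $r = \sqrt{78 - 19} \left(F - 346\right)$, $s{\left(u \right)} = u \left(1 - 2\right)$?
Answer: $2600 - \frac{92659 \sqrt{59}}{267} \approx -65.645$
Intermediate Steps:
$F = - \frac{277}{267}$ ($F = \left(-277\right) \frac{1}{267} = - \frac{277}{267} \approx -1.0375$)
$s{\left(u \right)} = - u$ ($s{\left(u \right)} = u \left(-1\right) = - u$)
$r = - \frac{92659 \sqrt{59}}{267}$ ($r = \sqrt{78 - 19} \left(- \frac{277}{267} - 346\right) = \sqrt{59} \left(- \frac{92659}{267}\right) = - \frac{92659 \sqrt{59}}{267} \approx -2665.6$)
$104 s{\left(-25 \right)} + r = 104 \left(\left(-1\right) \left(-25\right)\right) - \frac{92659 \sqrt{59}}{267} = 104 \cdot 25 - \frac{92659 \sqrt{59}}{267} = 2600 - \frac{92659 \sqrt{59}}{267}$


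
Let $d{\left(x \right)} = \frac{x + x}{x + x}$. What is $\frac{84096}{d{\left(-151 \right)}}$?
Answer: $84096$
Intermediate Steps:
$d{\left(x \right)} = 1$ ($d{\left(x \right)} = \frac{2 x}{2 x} = 2 x \frac{1}{2 x} = 1$)
$\frac{84096}{d{\left(-151 \right)}} = \frac{84096}{1} = 84096 \cdot 1 = 84096$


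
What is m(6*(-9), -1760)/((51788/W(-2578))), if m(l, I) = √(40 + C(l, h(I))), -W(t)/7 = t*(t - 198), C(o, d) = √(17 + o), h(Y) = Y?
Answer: -12523924*√(40 + I*√37)/12947 ≈ -6135.4 - 463.84*I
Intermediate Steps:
W(t) = -7*t*(-198 + t) (W(t) = -7*t*(t - 198) = -7*t*(-198 + t))
m(l, I) = √(40 + √(17 + l))
m(6*(-9), -1760)/((51788/W(-2578))) = √(40 + √(17 + 6*(-9)))/((51788/((7*(-2578)*(198 - 1*(-2578)))))) = √(40 + √(17 - 54))/((51788/((7*(-2578)*(198 + 2578))))) = √(40 + √(-37))/((51788/((7*(-2578)*2776)))) = √(40 + I*√37)/((51788/(-50095696))) = √(40 + I*√37)/((51788*(-1/50095696))) = √(40 + I*√37)/(-12947/12523924) = √(40 + I*√37)*(-12523924/12947) = -12523924*√(40 + I*√37)/12947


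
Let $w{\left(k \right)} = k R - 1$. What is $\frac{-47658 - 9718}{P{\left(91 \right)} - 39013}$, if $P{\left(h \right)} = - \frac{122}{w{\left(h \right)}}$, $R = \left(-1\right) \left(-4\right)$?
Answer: $\frac{20827488}{14161841} \approx 1.4707$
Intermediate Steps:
$R = 4$
$w{\left(k \right)} = -1 + 4 k$ ($w{\left(k \right)} = k 4 - 1 = 4 k - 1 = -1 + 4 k$)
$P{\left(h \right)} = - \frac{122}{-1 + 4 h}$
$\frac{-47658 - 9718}{P{\left(91 \right)} - 39013} = \frac{-47658 - 9718}{- \frac{122}{-1 + 4 \cdot 91} - 39013} = - \frac{57376}{- \frac{122}{-1 + 364} - 39013} = - \frac{57376}{- \frac{122}{363} - 39013} = - \frac{57376}{- \frac{14161841}{363}} = \left(-57376\right) \left(- \frac{363}{14161841}\right) = \frac{20827488}{14161841}$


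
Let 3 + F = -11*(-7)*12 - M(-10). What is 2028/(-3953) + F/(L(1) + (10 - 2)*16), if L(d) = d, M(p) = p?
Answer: 3418631/509937 ≈ 6.7040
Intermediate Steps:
F = 931 (F = -3 + (-11*(-7)*12 - 1*(-10)) = -3 + (77*12 + 10) = -3 + (924 + 10) = -3 + 934 = 931)
2028/(-3953) + F/(L(1) + (10 - 2)*16) = 2028/(-3953) + 931/(1 + (10 - 2)*16) = 2028*(-1/3953) + 931/(1 + 8*16) = -2028/3953 + 931/(1 + 128) = -2028/3953 + 931/129 = 3418631/509937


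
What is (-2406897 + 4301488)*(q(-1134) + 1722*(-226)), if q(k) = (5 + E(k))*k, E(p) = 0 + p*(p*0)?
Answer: -748064099622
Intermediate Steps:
E(p) = 0 (E(p) = 0 + p*0 = 0 + 0 = 0)
q(k) = 5*k (q(k) = (5 + 0)*k = 5*k)
(-2406897 + 4301488)*(q(-1134) + 1722*(-226)) = (-2406897 + 4301488)*(5*(-1134) + 1722*(-226)) = 1894591*(-5670 - 389172) = 1894591*(-394842) = -748064099622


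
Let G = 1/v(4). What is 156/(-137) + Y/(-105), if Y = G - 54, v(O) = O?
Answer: -7213/11508 ≈ -0.62678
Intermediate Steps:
G = ¼ (G = 1/4 = ¼ ≈ 0.25000)
Y = -215/4 (Y = ¼ - 54 = -215/4 ≈ -53.750)
156/(-137) + Y/(-105) = 156/(-137) - 215/4/(-105) = 156*(-1/137) - 1/105*(-215/4) = -156/137 + 43/84 = -7213/11508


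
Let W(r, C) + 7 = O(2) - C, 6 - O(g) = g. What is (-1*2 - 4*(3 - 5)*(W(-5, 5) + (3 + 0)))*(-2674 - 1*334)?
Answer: 126336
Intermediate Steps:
O(g) = 6 - g
W(r, C) = -3 - C (W(r, C) = -7 + ((6 - 1*2) - C) = -7 + ((6 - 2) - C) = -7 + (4 - C) = -3 - C)
(-1*2 - 4*(3 - 5)*(W(-5, 5) + (3 + 0)))*(-2674 - 1*334) = (-1*2 - 4*(3 - 5)*((-3 - 1*5) + (3 + 0)))*(-2674 - 1*334) = (-2 - (-8)*((-3 - 5) + 3))*(-2674 - 334) = (-2 - (-8)*(-8 + 3))*(-3008) = (-2 - (-8)*(-5))*(-3008) = (-2 - 4*10)*(-3008) = (-2 - 40)*(-3008) = -42*(-3008) = 126336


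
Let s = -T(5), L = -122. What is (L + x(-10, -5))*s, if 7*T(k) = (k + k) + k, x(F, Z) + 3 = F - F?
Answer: 1875/7 ≈ 267.86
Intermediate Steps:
x(F, Z) = -3 (x(F, Z) = -3 + (F - F) = -3 + 0 = -3)
T(k) = 3*k/7 (T(k) = ((k + k) + k)/7 = (2*k + k)/7 = (3*k)/7 = 3*k/7)
s = -15/7 (s = -3*5/7 = -1*15/7 = -15/7 ≈ -2.1429)
(L + x(-10, -5))*s = (-122 - 3)*(-15/7) = -125*(-15/7) = 1875/7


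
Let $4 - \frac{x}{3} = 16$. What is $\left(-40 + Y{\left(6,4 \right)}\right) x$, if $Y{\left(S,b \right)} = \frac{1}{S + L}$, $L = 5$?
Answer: $\frac{15804}{11} \approx 1436.7$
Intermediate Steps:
$x = -36$ ($x = 12 - 48 = -36$)
$Y{\left(S,b \right)} = \frac{1}{5 + S}$ ($Y{\left(S,b \right)} = \frac{1}{S + 5} = \frac{1}{5 + S}$)
$\left(-40 + Y{\left(6,4 \right)}\right) x = \left(-40 + \frac{1}{5 + 6}\right) \left(-36\right) = \left(-40 + \frac{1}{11}\right) \left(-36\right) = \left(- \frac{439}{11}\right) \left(-36\right) = \frac{15804}{11}$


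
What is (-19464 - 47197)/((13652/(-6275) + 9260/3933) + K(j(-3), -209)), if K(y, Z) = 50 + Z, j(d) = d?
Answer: 235023592725/559948463 ≈ 419.72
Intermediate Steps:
(-19464 - 47197)/((13652/(-6275) + 9260/3933) + K(j(-3), -209)) = (-19464 - 47197)/((13652/(-6275) + 9260/3933) + (50 - 209)) = -66661/((13652*(-1/6275) + 9260*(1/3933)) - 159) = -66661/((-13652/6275 + 9260/3933) - 159) = -66661/(4413184/24679575 - 159) = -66661/(-3919639241/24679575) = -66661*(-24679575/3919639241) = 235023592725/559948463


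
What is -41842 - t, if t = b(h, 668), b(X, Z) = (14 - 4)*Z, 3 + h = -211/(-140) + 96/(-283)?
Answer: -48522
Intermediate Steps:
h = -72587/39620 (h = -3 + (-211/(-140) + 96/(-283)) = -3 + (-211*(-1/140) + 96*(-1/283)) = -3 + (211/140 - 96/283) = -3 + 46273/39620 = -72587/39620 ≈ -1.8321)
b(X, Z) = 10*Z
t = 6680 (t = 10*668 = 6680)
-41842 - t = -41842 - 1*6680 = -41842 - 6680 = -48522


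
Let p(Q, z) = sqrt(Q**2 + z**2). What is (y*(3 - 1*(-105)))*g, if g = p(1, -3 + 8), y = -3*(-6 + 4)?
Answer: 648*sqrt(26) ≈ 3304.2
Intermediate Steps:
y = 6 (y = -3*(-2) = 6)
g = sqrt(26) (g = sqrt(1**2 + (-3 + 8)**2) = sqrt(1 + 5**2) = sqrt(1 + 25) = sqrt(26) ≈ 5.0990)
(y*(3 - 1*(-105)))*g = (6*(3 - 1*(-105)))*sqrt(26) = (6*(3 + 105))*sqrt(26) = (6*108)*sqrt(26) = 648*sqrt(26)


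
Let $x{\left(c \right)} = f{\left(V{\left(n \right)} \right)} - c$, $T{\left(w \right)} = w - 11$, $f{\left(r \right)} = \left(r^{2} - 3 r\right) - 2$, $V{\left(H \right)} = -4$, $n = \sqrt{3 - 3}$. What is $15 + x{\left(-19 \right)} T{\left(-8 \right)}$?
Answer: $-840$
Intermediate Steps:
$n = 0$ ($n = \sqrt{0} = 0$)
$f{\left(r \right)} = -2 + r^{2} - 3 r$
$T{\left(w \right)} = -11 + w$
$x{\left(c \right)} = 26 - c$ ($x{\left(c \right)} = \left(-2 + \left(-4\right)^{2} - -12\right) - c = \left(-2 + 16 + 12\right) - c = 26 - c$)
$15 + x{\left(-19 \right)} T{\left(-8 \right)} = 15 + \left(26 - -19\right) \left(-11 - 8\right) = 15 + \left(26 + 19\right) \left(-19\right) = 15 + 45 \left(-19\right) = 15 - 855 = -840$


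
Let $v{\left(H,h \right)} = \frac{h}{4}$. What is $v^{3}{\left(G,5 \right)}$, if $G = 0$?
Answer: $\frac{125}{64} \approx 1.9531$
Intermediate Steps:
$v{\left(H,h \right)} = \frac{h}{4}$ ($v{\left(H,h \right)} = h \frac{1}{4} = \frac{h}{4}$)
$v^{3}{\left(G,5 \right)} = \left(\frac{1}{4} \cdot 5\right)^{3} = \left(\frac{5}{4}\right)^{3} = \frac{125}{64}$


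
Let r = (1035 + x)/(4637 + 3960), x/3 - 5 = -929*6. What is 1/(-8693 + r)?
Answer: -8597/74749393 ≈ -0.00011501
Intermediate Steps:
x = -16707 (x = 15 + 3*(-929*6) = 15 + 3*(-5574) = 15 - 16722 = -16707)
r = -15672/8597 (r = (1035 - 16707)/(4637 + 3960) = -15672/8597 ≈ -1.8230)
1/(-8693 + r) = 1/(-8693 - 15672/8597) = 1/(-74749393/8597) = -8597/74749393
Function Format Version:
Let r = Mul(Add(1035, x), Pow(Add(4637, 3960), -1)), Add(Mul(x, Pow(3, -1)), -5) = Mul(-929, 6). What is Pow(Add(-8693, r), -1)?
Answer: Rational(-8597, 74749393) ≈ -0.00011501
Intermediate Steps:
x = -16707 (x = Add(15, Mul(3, Mul(-929, 6))) = Add(15, Mul(3, -5574)) = Add(15, -16722) = -16707)
r = Rational(-15672, 8597) (r = Mul(Add(1035, -16707), Pow(Add(4637, 3960), -1)) = Mul(-15672, Pow(8597, -1)) = Mul(-15672, Rational(1, 8597)) = Rational(-15672, 8597) ≈ -1.8230)
Pow(Add(-8693, r), -1) = Pow(Add(-8693, Rational(-15672, 8597)), -1) = Pow(Rational(-74749393, 8597), -1) = Rational(-8597, 74749393)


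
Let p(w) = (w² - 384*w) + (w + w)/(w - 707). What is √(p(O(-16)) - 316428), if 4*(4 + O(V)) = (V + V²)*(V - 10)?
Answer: 2*√3520269862323/2271 ≈ 1652.3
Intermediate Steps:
O(V) = -4 + (-10 + V)*(V + V²)/4 (O(V) = -4 + ((V + V²)*(V - 10))/4 = -4 + ((V + V²)*(-10 + V))/4 = -4 + ((-10 + V)*(V + V²))/4 = -4 + (-10 + V)*(V + V²)/4)
p(w) = w² - 384*w + 2*w/(-707 + w) (p(w) = (w² - 384*w) + (2*w)/(-707 + w) = (w² - 384*w) + 2*w/(-707 + w) = w² - 384*w + 2*w/(-707 + w))
√(p(O(-16)) - 316428) = √((-4 - 9/4*(-16)² - 5/2*(-16) + (¼)*(-16)³)*(271490 + (-4 - 9/4*(-16)² - 5/2*(-16) + (¼)*(-16)³)² - 1091*(-4 - 9/4*(-16)² - 5/2*(-16) + (¼)*(-16)³))/(-707 + (-4 - 9/4*(-16)² - 5/2*(-16) + (¼)*(-16)³)) - 316428) = √((-4 - 9/4*256 + 40 + (¼)*(-4096))*(271490 + (-4 - 9/4*256 + 40 + (¼)*(-4096))² - 1091*(-4 - 9/4*256 + 40 + (¼)*(-4096)))/(-707 + (-4 - 9/4*256 + 40 + (¼)*(-4096))) - 316428) = √((-4 - 576 + 40 - 1024)*(271490 + (-4 - 576 + 40 - 1024)² - 1091*(-4 - 576 + 40 - 1024))/(-707 + (-4 - 576 + 40 - 1024)) - 316428) = √(-1564*(271490 + (-1564)² - 1091*(-1564))/(-707 - 1564) - 316428) = √(-1564*(271490 + 2446096 + 1706324)/(-2271) - 316428) = √(-1564*(-1/2271)*4423910 - 316428) = √(6918995240/2271 - 316428) = √(6200387252/2271) = 2*√3520269862323/2271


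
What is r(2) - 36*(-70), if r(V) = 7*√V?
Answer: 2520 + 7*√2 ≈ 2529.9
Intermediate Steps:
r(2) - 36*(-70) = 7*√2 - 36*(-70) = 7*√2 + 2520 = 2520 + 7*√2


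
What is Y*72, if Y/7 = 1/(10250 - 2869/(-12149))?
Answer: 874728/17790017 ≈ 0.049170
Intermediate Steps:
Y = 12149/17790017 (Y = 7/(10250 - 2869/(-12149)) = 7/(10250 - 2869*(-1/12149)) = 7/(10250 + 2869/12149) = 7/(124530119/12149) = 7*(12149/124530119) = 12149/17790017 ≈ 0.00068291)
Y*72 = (12149/17790017)*72 = 874728/17790017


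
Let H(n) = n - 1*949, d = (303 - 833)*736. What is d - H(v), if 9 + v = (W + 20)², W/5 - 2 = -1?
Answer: -389747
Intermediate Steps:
W = 5 (W = 10 + 5*(-1) = 10 - 5 = 5)
v = 616 (v = -9 + (5 + 20)² = -9 + 25² = -9 + 625 = 616)
d = -390080 (d = -530*736 = -390080)
H(n) = -949 + n (H(n) = n - 949 = -949 + n)
d - H(v) = -390080 - (-949 + 616) = -390080 - 1*(-333) = -390080 + 333 = -389747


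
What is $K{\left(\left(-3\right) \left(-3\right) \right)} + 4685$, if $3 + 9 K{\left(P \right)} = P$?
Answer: $\frac{14057}{3} \approx 4685.7$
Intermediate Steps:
$K{\left(P \right)} = - \frac{1}{3} + \frac{P}{9}$
$K{\left(\left(-3\right) \left(-3\right) \right)} + 4685 = \left(- \frac{1}{3} + \frac{\left(-3\right) \left(-3\right)}{9}\right) + 4685 = \left(- \frac{1}{3} + \frac{1}{9} \cdot 9\right) + 4685 = \left(- \frac{1}{3} + 1\right) + 4685 = \frac{2}{3} + 4685 = \frac{14057}{3}$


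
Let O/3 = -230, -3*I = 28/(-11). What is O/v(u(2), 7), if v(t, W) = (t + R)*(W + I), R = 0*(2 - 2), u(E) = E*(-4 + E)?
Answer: 11385/518 ≈ 21.979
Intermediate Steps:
R = 0 (R = 0*0 = 0)
I = 28/33 (I = -28/(3*(-11)) = -28*(-1)/(3*11) = -⅓*(-28/11) = 28/33 ≈ 0.84848)
v(t, W) = t*(28/33 + W) (v(t, W) = (t + 0)*(W + 28/33) = t*(28/33 + W))
O = -690 (O = 3*(-230) = -690)
O/v(u(2), 7) = -690*33/(2*(-4 + 2)*(28 + 33*7)) = -690*(-33/(4*(28 + 231))) = -690/((1/33)*(-4)*259) = -690/(-1036/33) = -690*(-33/1036) = 11385/518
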